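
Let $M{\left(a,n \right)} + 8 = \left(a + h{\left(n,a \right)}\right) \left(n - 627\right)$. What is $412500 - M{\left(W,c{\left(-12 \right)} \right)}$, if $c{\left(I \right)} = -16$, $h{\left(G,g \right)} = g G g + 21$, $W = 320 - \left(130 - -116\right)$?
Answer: $-55863495$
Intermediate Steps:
$W = 74$ ($W = 320 - \left(130 + 116\right) = 320 - 246 = 74$)
$h{\left(G,g \right)} = 21 + G g^{2}$ ($h{\left(G,g \right)} = G g g + 21 = G g^{2} + 21 = 21 + G g^{2}$)
$M{\left(a,n \right)} = -8 + \left(-627 + n\right) \left(21 + a + n a^{2}\right)$ ($M{\left(a,n \right)} = -8 + \left(a + \left(21 + n a^{2}\right)\right) \left(n - 627\right) = -8 + \left(21 + a + n a^{2}\right) \left(-627 + n\right) = -8 + \left(-627 + n\right) \left(21 + a + n a^{2}\right)$)
$412500 - M{\left(W,c{\left(-12 \right)} \right)} = 412500 - \left(-13175 - 46398 + 74 \left(-16\right) - 16 \left(21 - 16 \cdot 74^{2}\right) - - 10032 \cdot 74^{2}\right) = 412500 - \left(-13175 - 46398 - 1184 - 16 \left(21 - 87616\right) - \left(-10032\right) 5476\right) = 412500 - \left(-13175 - 46398 - 1184 - 16 \left(21 - 87616\right) + 54935232\right) = 412500 - \left(-13175 - 46398 - 1184 - -1401520 + 54935232\right) = 412500 - \left(-13175 - 46398 - 1184 + 1401520 + 54935232\right) = 412500 - 56275995 = -55863495$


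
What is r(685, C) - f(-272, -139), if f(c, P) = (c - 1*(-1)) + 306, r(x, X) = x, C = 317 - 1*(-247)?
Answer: 650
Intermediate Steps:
C = 564 (C = 317 + 247 = 564)
f(c, P) = 307 + c (f(c, P) = (c + 1) + 306 = (1 + c) + 306 = 307 + c)
r(685, C) - f(-272, -139) = 685 - (307 - 272) = 685 - 1*35 = 685 - 35 = 650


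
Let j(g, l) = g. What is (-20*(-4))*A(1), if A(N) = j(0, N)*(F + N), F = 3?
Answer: 0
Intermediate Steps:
A(N) = 0 (A(N) = 0*(3 + N) = 0)
(-20*(-4))*A(1) = -20*(-4)*0 = 80*0 = 0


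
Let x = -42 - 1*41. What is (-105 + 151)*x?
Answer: -3818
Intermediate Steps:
x = -83 (x = -42 - 41 = -83)
(-105 + 151)*x = (-105 + 151)*(-83) = 46*(-83) = -3818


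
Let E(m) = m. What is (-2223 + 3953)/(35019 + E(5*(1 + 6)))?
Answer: 865/17527 ≈ 0.049352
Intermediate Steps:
(-2223 + 3953)/(35019 + E(5*(1 + 6))) = (-2223 + 3953)/(35019 + 5*(1 + 6)) = 1730/(35019 + 5*7) = 1730/(35019 + 35) = 1730/35054 = 1730*(1/35054) = 865/17527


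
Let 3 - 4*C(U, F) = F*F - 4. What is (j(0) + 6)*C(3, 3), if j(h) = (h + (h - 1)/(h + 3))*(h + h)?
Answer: -3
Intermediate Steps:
j(h) = 2*h*(h + (-1 + h)/(3 + h)) (j(h) = (h + (-1 + h)/(3 + h))*(2*h) = 2*h*(h + (-1 + h)/(3 + h)))
C(U, F) = 7/4 - F²/4 (C(U, F) = ¾ - (F*F - 4)/4 = ¾ - (F² - 4)/4 = ¾ - (-4 + F²)/4 = ¾ + (1 - F²/4) = 7/4 - F²/4)
(j(0) + 6)*C(3, 3) = (2*0*(-1 + 0² + 4*0)/(3 + 0) + 6)*(7/4 - ¼*3²) = (2*0*(-1 + 0 + 0)/3 + 6)*(7/4 - ¼*9) = (2*0*(⅓)*(-1) + 6)*(7/4 - 9/4) = (0 + 6)*(-½) = 6*(-½) = -3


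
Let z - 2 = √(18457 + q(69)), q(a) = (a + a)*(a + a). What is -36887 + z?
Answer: -36885 + √37501 ≈ -36691.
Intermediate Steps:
q(a) = 4*a² (q(a) = (2*a)*(2*a) = 4*a²)
z = 2 + √37501 (z = 2 + √(18457 + 4*69²) = 2 + √(18457 + 4*4761) = 2 + √(18457 + 19044) = 2 + √37501 ≈ 195.65)
-36887 + z = -36887 + (2 + √37501) = -36885 + √37501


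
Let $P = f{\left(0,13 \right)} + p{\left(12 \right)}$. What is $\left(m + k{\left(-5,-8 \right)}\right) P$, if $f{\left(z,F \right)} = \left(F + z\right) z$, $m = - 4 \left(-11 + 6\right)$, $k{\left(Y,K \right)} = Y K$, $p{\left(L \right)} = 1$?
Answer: $60$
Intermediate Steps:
$k{\left(Y,K \right)} = K Y$
$m = 20$ ($m = \left(-4\right) \left(-5\right) = 20$)
$f{\left(z,F \right)} = z \left(F + z\right)$
$P = 1$ ($P = 0 \left(13 + 0\right) + 1 = 0 \cdot 13 + 1 = 0 + 1 = 1$)
$\left(m + k{\left(-5,-8 \right)}\right) P = \left(20 - -40\right) 1 = \left(20 + 40\right) 1 = 60 \cdot 1 = 60$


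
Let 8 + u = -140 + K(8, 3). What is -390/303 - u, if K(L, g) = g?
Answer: 14515/101 ≈ 143.71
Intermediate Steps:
u = -145 (u = -8 + (-140 + 3) = -8 - 137 = -145)
-390/303 - u = -390/303 - 1*(-145) = -390*1/303 + 145 = -130/101 + 145 = 14515/101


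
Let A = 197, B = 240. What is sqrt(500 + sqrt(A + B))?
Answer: sqrt(500 + sqrt(437)) ≈ 22.823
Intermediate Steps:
sqrt(500 + sqrt(A + B)) = sqrt(500 + sqrt(197 + 240)) = sqrt(500 + sqrt(437))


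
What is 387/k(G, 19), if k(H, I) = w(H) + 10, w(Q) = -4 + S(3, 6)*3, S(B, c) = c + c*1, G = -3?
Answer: 129/14 ≈ 9.2143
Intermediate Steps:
S(B, c) = 2*c (S(B, c) = c + c = 2*c)
w(Q) = 32 (w(Q) = -4 + (2*6)*3 = -4 + 12*3 = -4 + 36 = 32)
k(H, I) = 42 (k(H, I) = 32 + 10 = 42)
387/k(G, 19) = 387/42 = 387*(1/42) = 129/14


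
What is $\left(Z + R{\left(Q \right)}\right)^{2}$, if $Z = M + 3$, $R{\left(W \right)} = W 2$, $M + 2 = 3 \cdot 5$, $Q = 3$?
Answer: $484$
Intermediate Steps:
$M = 13$ ($M = -2 + 3 \cdot 5 = -2 + 15 = 13$)
$R{\left(W \right)} = 2 W$
$Z = 16$ ($Z = 13 + 3 = 16$)
$\left(Z + R{\left(Q \right)}\right)^{2} = \left(16 + 2 \cdot 3\right)^{2} = \left(16 + 6\right)^{2} = 22^{2} = 484$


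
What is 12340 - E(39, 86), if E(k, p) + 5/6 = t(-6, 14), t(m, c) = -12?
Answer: 74117/6 ≈ 12353.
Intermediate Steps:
E(k, p) = -77/6 (E(k, p) = -5/6 - 12 = -77/6)
12340 - E(39, 86) = 12340 - 1*(-77/6) = 12340 + 77/6 = 74117/6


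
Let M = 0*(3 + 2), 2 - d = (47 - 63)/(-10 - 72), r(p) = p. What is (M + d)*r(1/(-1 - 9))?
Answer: -37/205 ≈ -0.18049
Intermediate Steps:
d = 74/41 (d = 2 - (47 - 63)/(-10 - 72) = 2 - (-16)/(-82) = 2 - (-16)*(-1)/82 = 2 - 1*8/41 = 2 - 8/41 = 74/41 ≈ 1.8049)
M = 0 (M = 0*5 = 0)
(M + d)*r(1/(-1 - 9)) = (0 + 74/41)/(-1 - 9) = (74/41)/(-10) = (74/41)*(-⅒) = -37/205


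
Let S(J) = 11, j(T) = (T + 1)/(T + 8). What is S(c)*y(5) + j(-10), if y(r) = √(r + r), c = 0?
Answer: 9/2 + 11*√10 ≈ 39.285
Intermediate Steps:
y(r) = √2*√r (y(r) = √(2*r) = √2*√r)
j(T) = (1 + T)/(8 + T)
S(c)*y(5) + j(-10) = 11*(√2*√5) + (1 - 10)/(8 - 10) = 11*√10 - 9/(-2) = 11*√10 - ½*(-9) = 11*√10 + 9/2 = 9/2 + 11*√10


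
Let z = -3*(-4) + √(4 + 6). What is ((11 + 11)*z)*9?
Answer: 2376 + 198*√10 ≈ 3002.1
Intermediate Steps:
z = 12 + √10 ≈ 15.162
((11 + 11)*z)*9 = ((11 + 11)*(12 + √10))*9 = (22*(12 + √10))*9 = (264 + 22*√10)*9 = 2376 + 198*√10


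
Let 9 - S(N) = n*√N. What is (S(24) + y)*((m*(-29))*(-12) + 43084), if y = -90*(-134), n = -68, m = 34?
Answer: 662781204 + 7468576*√6 ≈ 6.8108e+8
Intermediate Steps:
S(N) = 9 + 68*√N (S(N) = 9 - (-68)*√N = 9 + 68*√N)
y = 12060
(S(24) + y)*((m*(-29))*(-12) + 43084) = ((9 + 68*√24) + 12060)*((34*(-29))*(-12) + 43084) = ((9 + 68*(2*√6)) + 12060)*(-986*(-12) + 43084) = ((9 + 136*√6) + 12060)*(11832 + 43084) = (12069 + 136*√6)*54916 = 662781204 + 7468576*√6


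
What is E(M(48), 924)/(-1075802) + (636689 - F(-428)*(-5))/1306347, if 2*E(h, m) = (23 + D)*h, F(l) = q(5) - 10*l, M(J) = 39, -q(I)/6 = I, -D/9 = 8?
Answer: 5194581001/10295756156 ≈ 0.50454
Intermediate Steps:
D = -72 (D = -9*8 = -72)
q(I) = -6*I
F(l) = -30 - 10*l (F(l) = -6*5 - 10*l = -30 - 10*l)
E(h, m) = -49*h/2 (E(h, m) = ((23 - 72)*h)/2 = (-49*h)/2 = -49*h/2)
E(M(48), 924)/(-1075802) + (636689 - F(-428)*(-5))/1306347 = -49/2*39/(-1075802) + (636689 - (-30 - 10*(-428))*(-5))/1306347 = -1911/2*(-1/1075802) + (636689 - (-30 + 4280)*(-5))*(1/1306347) = 21/23644 + (636689 - 4250*(-5))*(1/1306347) = 21/23644 + (636689 - 1*(-21250))*(1/1306347) = 21/23644 + (636689 + 21250)*(1/1306347) = 21/23644 + 657939*(1/1306347) = 21/23644 + 219313/435449 = 5194581001/10295756156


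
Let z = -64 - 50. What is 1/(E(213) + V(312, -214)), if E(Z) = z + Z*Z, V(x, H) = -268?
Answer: 1/44987 ≈ 2.2229e-5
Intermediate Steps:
z = -114
E(Z) = -114 + Z**2 (E(Z) = -114 + Z*Z = -114 + Z**2)
1/(E(213) + V(312, -214)) = 1/((-114 + 213**2) - 268) = 1/((-114 + 45369) - 268) = 1/(45255 - 268) = 1/44987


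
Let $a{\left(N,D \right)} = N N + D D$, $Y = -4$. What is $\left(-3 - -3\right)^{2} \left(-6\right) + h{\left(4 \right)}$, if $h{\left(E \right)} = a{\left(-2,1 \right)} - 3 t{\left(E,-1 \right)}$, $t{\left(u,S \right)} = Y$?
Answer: $17$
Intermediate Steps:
$a{\left(N,D \right)} = D^{2} + N^{2}$ ($a{\left(N,D \right)} = N^{2} + D^{2} = D^{2} + N^{2}$)
$t{\left(u,S \right)} = -4$
$h{\left(E \right)} = 17$ ($h{\left(E \right)} = \left(1^{2} + \left(-2\right)^{2}\right) - -12 = \left(1 + 4\right) + 12 = 5 + 12 = 17$)
$\left(-3 - -3\right)^{2} \left(-6\right) + h{\left(4 \right)} = \left(-3 - -3\right)^{2} \left(-6\right) + 17 = \left(-3 + 3\right)^{2} \left(-6\right) + 17 = 0^{2} \left(-6\right) + 17 = 0 \left(-6\right) + 17 = 0 + 17 = 17$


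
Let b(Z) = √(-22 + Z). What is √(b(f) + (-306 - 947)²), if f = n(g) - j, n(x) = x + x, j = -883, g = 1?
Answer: √(1570009 + √863) ≈ 1253.0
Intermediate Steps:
n(x) = 2*x
f = 885 (f = 2*1 - 1*(-883) = 2 + 883 = 885)
√(b(f) + (-306 - 947)²) = √(√(-22 + 885) + (-306 - 947)²) = √(√863 + (-1253)²) = √(√863 + 1570009) = √(1570009 + √863)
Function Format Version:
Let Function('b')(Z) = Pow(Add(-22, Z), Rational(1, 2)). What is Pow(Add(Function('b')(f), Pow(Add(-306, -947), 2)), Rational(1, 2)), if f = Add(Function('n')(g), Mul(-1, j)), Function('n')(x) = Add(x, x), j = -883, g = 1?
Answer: Pow(Add(1570009, Pow(863, Rational(1, 2))), Rational(1, 2)) ≈ 1253.0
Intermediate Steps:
Function('n')(x) = Mul(2, x)
f = 885 (f = Add(Mul(2, 1), Mul(-1, -883)) = Add(2, 883) = 885)
Pow(Add(Function('b')(f), Pow(Add(-306, -947), 2)), Rational(1, 2)) = Pow(Add(Pow(Add(-22, 885), Rational(1, 2)), Pow(Add(-306, -947), 2)), Rational(1, 2)) = Pow(Add(Pow(863, Rational(1, 2)), Pow(-1253, 2)), Rational(1, 2)) = Pow(Add(Pow(863, Rational(1, 2)), 1570009), Rational(1, 2)) = Pow(Add(1570009, Pow(863, Rational(1, 2))), Rational(1, 2))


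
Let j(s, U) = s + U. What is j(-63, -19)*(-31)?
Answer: 2542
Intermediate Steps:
j(s, U) = U + s
j(-63, -19)*(-31) = (-19 - 63)*(-31) = -82*(-31) = 2542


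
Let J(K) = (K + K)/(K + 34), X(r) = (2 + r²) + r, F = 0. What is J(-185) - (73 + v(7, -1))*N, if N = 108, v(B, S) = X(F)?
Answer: -1222730/151 ≈ -8097.5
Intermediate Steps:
X(r) = 2 + r + r²
v(B, S) = 2 (v(B, S) = 2 + 0 + 0² = 2 + 0 + 0 = 2)
J(K) = 2*K/(34 + K) (J(K) = (2*K)/(34 + K) = 2*K/(34 + K))
J(-185) - (73 + v(7, -1))*N = 2*(-185)/(34 - 185) - (73 + 2)*108 = 2*(-185)/(-151) - 75*108 = 2*(-185)*(-1/151) - 1*8100 = 370/151 - 8100 = -1222730/151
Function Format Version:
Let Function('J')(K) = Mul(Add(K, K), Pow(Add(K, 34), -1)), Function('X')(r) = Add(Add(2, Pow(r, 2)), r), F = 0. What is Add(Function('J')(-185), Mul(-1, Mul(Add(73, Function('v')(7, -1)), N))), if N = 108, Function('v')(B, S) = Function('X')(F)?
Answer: Rational(-1222730, 151) ≈ -8097.5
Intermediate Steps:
Function('X')(r) = Add(2, r, Pow(r, 2))
Function('v')(B, S) = 2 (Function('v')(B, S) = Add(2, 0, Pow(0, 2)) = Add(2, 0, 0) = 2)
Function('J')(K) = Mul(2, K, Pow(Add(34, K), -1)) (Function('J')(K) = Mul(Mul(2, K), Pow(Add(34, K), -1)) = Mul(2, K, Pow(Add(34, K), -1)))
Add(Function('J')(-185), Mul(-1, Mul(Add(73, Function('v')(7, -1)), N))) = Add(Mul(2, -185, Pow(Add(34, -185), -1)), Mul(-1, Mul(Add(73, 2), 108))) = Add(Mul(2, -185, Pow(-151, -1)), Mul(-1, Mul(75, 108))) = Add(Mul(2, -185, Rational(-1, 151)), Mul(-1, 8100)) = Add(Rational(370, 151), -8100) = Rational(-1222730, 151)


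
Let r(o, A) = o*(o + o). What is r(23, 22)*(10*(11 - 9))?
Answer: 21160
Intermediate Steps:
r(o, A) = 2*o² (r(o, A) = o*(2*o) = 2*o²)
r(23, 22)*(10*(11 - 9)) = (2*23²)*(10*(11 - 9)) = (2*529)*(10*2) = 1058*20 = 21160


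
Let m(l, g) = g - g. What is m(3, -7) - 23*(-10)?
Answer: 230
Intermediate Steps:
m(l, g) = 0
m(3, -7) - 23*(-10) = 0 - 23*(-10) = 0 + 230 = 230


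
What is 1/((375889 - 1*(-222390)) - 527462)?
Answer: 1/70817 ≈ 1.4121e-5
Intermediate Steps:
1/((375889 - 1*(-222390)) - 527462) = 1/((375889 + 222390) - 527462) = 1/(598279 - 527462) = 1/70817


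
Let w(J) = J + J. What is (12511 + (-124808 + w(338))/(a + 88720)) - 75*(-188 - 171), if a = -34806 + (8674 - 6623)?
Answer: 2206911608/55965 ≈ 39434.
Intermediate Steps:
a = -32755 (a = -34806 + 2051 = -32755)
w(J) = 2*J
(12511 + (-124808 + w(338))/(a + 88720)) - 75*(-188 - 171) = (12511 + (-124808 + 2*338)/(-32755 + 88720)) - 75*(-188 - 171) = (12511 + (-124808 + 676)/55965) - 75*(-359) = (12511 - 124132*1/55965) + 26925 = (12511 - 124132/55965) + 26925 = 700053983/55965 + 26925 = 2206911608/55965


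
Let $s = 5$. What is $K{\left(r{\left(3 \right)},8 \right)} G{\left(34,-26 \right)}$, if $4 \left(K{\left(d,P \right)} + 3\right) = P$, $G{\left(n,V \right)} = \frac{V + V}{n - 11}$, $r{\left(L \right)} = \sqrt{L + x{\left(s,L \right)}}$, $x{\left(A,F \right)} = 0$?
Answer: $\frac{52}{23} \approx 2.2609$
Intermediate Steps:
$r{\left(L \right)} = \sqrt{L}$ ($r{\left(L \right)} = \sqrt{L + 0} = \sqrt{L}$)
$G{\left(n,V \right)} = \frac{2 V}{-11 + n}$
$K{\left(d,P \right)} = -3 + \frac{P}{4}$
$K{\left(r{\left(3 \right)},8 \right)} G{\left(34,-26 \right)} = \left(-3 + \frac{1}{4} \cdot 8\right) 2 \left(-26\right) \frac{1}{-11 + 34} = \left(-3 + 2\right) 2 \left(-26\right) \frac{1}{23} = - \frac{2 \left(-26\right)}{23} = \left(-1\right) \left(- \frac{52}{23}\right) = \frac{52}{23}$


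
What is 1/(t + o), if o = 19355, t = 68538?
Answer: 1/87893 ≈ 1.1377e-5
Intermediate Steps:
1/(t + o) = 1/(68538 + 19355) = 1/87893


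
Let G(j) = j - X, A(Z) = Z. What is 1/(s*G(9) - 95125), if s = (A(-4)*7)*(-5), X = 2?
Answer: -1/94145 ≈ -1.0622e-5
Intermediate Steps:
G(j) = -2 + j (G(j) = j - 1*2 = j - 2 = -2 + j)
s = 140 (s = -4*7*(-5) = -28*(-5) = 140)
1/(s*G(9) - 95125) = 1/(140*(-2 + 9) - 95125) = 1/(140*7 - 95125) = 1/(980 - 95125) = 1/(-94145) = -1/94145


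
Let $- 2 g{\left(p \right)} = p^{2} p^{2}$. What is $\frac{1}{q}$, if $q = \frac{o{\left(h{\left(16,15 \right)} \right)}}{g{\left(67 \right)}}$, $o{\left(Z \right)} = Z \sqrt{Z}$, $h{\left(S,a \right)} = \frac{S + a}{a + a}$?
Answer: $- \frac{302266815 \sqrt{930}}{961} \approx -9.592 \cdot 10^{6}$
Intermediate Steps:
$h{\left(S,a \right)} = \frac{S + a}{2 a}$
$o{\left(Z \right)} = Z^{\frac{3}{2}}$
$g{\left(p \right)} = - \frac{p^{4}}{2}$ ($g{\left(p \right)} = - \frac{p^{2} p^{2}}{2} = - \frac{p^{4}}{2}$)
$q = - \frac{31 \sqrt{930}}{9068004450}$ ($q = \frac{\left(\frac{16 + 15}{2 \cdot 15}\right)^{\frac{3}{2}}}{\left(- \frac{1}{2}\right) 67^{4}} = \frac{\left(\frac{1}{2} \cdot \frac{1}{15} \cdot 31\right)^{\frac{3}{2}}}{\left(- \frac{1}{2}\right) 20151121} = \frac{\left(\frac{31}{30}\right)^{\frac{3}{2}}}{- \frac{20151121}{2}} = \frac{31 \sqrt{930}}{900} \left(- \frac{2}{20151121}\right) = - \frac{31 \sqrt{930}}{9068004450} \approx -1.0425 \cdot 10^{-7}$)
$\frac{1}{q} = \frac{1}{\left(- \frac{31}{9068004450}\right) \sqrt{930}} = - \frac{302266815 \sqrt{930}}{961}$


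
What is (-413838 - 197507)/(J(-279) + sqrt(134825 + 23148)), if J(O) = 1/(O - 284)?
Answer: -49169605/7153220548 - 27682487615*sqrt(157973)/7153220548 ≈ -1538.1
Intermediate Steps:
J(O) = 1/(-284 + O)
(-413838 - 197507)/(J(-279) + sqrt(134825 + 23148)) = (-413838 - 197507)/(1/(-284 - 279) + sqrt(134825 + 23148)) = -611345/(1/(-563) + sqrt(157973)) = -611345/(-1/563 + sqrt(157973))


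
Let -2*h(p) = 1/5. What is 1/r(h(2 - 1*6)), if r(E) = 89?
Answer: 1/89 ≈ 0.011236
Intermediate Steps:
h(p) = -1/10 (h(p) = -1/2/5 = -1/2*1/5 = -1/10)
1/r(h(2 - 1*6)) = 1/89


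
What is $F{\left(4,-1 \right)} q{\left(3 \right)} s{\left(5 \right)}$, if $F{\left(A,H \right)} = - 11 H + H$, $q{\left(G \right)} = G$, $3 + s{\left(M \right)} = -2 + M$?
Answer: $0$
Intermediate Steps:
$s{\left(M \right)} = -5 + M$ ($s{\left(M \right)} = -3 + \left(-2 + M\right) = -5 + M$)
$F{\left(A,H \right)} = - 10 H$
$F{\left(4,-1 \right)} q{\left(3 \right)} s{\left(5 \right)} = \left(-10\right) \left(-1\right) 3 \left(-5 + 5\right) = 10 \cdot 3 \cdot 0 = 30 \cdot 0 = 0$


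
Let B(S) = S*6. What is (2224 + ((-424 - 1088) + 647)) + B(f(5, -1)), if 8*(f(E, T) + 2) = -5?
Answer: 5373/4 ≈ 1343.3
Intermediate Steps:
f(E, T) = -21/8 (f(E, T) = -2 + (⅛)*(-5) = -2 - 5/8 = -21/8)
B(S) = 6*S
(2224 + ((-424 - 1088) + 647)) + B(f(5, -1)) = (2224 + ((-424 - 1088) + 647)) + 6*(-21/8) = (2224 + (-1512 + 647)) - 63/4 = (2224 - 865) - 63/4 = 1359 - 63/4 = 5373/4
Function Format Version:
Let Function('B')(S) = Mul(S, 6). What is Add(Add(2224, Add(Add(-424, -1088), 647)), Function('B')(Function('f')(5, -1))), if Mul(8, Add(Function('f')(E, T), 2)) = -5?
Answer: Rational(5373, 4) ≈ 1343.3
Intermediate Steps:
Function('f')(E, T) = Rational(-21, 8) (Function('f')(E, T) = Add(-2, Mul(Rational(1, 8), -5)) = Add(-2, Rational(-5, 8)) = Rational(-21, 8))
Function('B')(S) = Mul(6, S)
Add(Add(2224, Add(Add(-424, -1088), 647)), Function('B')(Function('f')(5, -1))) = Add(Add(2224, Add(Add(-424, -1088), 647)), Mul(6, Rational(-21, 8))) = Add(Add(2224, Add(-1512, 647)), Rational(-63, 4)) = Add(Add(2224, -865), Rational(-63, 4)) = Add(1359, Rational(-63, 4)) = Rational(5373, 4)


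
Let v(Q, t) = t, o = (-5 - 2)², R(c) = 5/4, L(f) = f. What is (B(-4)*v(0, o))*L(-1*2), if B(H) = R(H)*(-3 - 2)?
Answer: 1225/2 ≈ 612.50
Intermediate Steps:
R(c) = 5/4 (R(c) = 5*(¼) = 5/4)
o = 49 (o = (-7)² = 49)
B(H) = -25/4 (B(H) = 5*(-3 - 2)/4 = (5/4)*(-5) = -25/4)
(B(-4)*v(0, o))*L(-1*2) = (-25/4*49)*(-1*2) = -1225/4*(-2) = 1225/2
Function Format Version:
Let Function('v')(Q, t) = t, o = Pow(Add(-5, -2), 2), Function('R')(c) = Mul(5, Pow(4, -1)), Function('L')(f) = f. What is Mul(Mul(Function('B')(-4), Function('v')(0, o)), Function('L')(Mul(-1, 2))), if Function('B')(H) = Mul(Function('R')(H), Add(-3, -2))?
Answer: Rational(1225, 2) ≈ 612.50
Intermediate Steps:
Function('R')(c) = Rational(5, 4) (Function('R')(c) = Mul(5, Rational(1, 4)) = Rational(5, 4))
o = 49 (o = Pow(-7, 2) = 49)
Function('B')(H) = Rational(-25, 4) (Function('B')(H) = Mul(Rational(5, 4), Add(-3, -2)) = Mul(Rational(5, 4), -5) = Rational(-25, 4))
Mul(Mul(Function('B')(-4), Function('v')(0, o)), Function('L')(Mul(-1, 2))) = Mul(Mul(Rational(-25, 4), 49), Mul(-1, 2)) = Mul(Rational(-1225, 4), -2) = Rational(1225, 2)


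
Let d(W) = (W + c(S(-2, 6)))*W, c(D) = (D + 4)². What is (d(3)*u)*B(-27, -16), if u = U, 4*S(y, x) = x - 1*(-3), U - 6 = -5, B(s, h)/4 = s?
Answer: -54513/4 ≈ -13628.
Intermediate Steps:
B(s, h) = 4*s
U = 1 (U = 6 - 5 = 1)
S(y, x) = ¾ + x/4 (S(y, x) = (x - 1*(-3))/4 = (x + 3)/4 = (3 + x)/4 = ¾ + x/4)
u = 1
c(D) = (4 + D)²
d(W) = W*(625/16 + W) (d(W) = (W + (4 + (¾ + (¼)*6))²)*W = (W + (4 + (¾ + 3/2))²)*W = (W + (4 + 9/4)²)*W = (W + (25/4)²)*W = (W + 625/16)*W = (625/16 + W)*W = W*(625/16 + W))
(d(3)*u)*B(-27, -16) = (((1/16)*3*(625 + 16*3))*1)*(4*(-27)) = (((1/16)*3*(625 + 48))*1)*(-108) = (((1/16)*3*673)*1)*(-108) = ((2019/16)*1)*(-108) = (2019/16)*(-108) = -54513/4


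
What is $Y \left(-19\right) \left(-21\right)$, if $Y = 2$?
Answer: $798$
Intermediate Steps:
$Y \left(-19\right) \left(-21\right) = 2 \left(-19\right) \left(-21\right) = \left(-38\right) \left(-21\right) = 798$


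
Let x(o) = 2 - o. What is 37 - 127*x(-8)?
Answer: -1233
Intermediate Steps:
37 - 127*x(-8) = 37 - 127*(2 - 1*(-8)) = 37 - 127*(2 + 8) = 37 - 127*10 = 37 - 1270 = -1233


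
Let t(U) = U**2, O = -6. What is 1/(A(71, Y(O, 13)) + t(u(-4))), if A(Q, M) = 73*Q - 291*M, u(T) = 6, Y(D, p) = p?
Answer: 1/1436 ≈ 0.00069638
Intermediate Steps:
A(Q, M) = -291*M + 73*Q
1/(A(71, Y(O, 13)) + t(u(-4))) = 1/((-291*13 + 73*71) + 6**2) = 1/((-3783 + 5183) + 36) = 1/(1400 + 36) = 1/1436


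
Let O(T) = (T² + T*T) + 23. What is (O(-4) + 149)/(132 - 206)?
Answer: -102/37 ≈ -2.7568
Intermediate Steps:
O(T) = 23 + 2*T² (O(T) = (T² + T²) + 23 = 2*T² + 23 = 23 + 2*T²)
(O(-4) + 149)/(132 - 206) = ((23 + 2*(-4)²) + 149)/(132 - 206) = ((23 + 2*16) + 149)/(-74) = ((23 + 32) + 149)*(-1/74) = (55 + 149)*(-1/74) = 204*(-1/74) = -102/37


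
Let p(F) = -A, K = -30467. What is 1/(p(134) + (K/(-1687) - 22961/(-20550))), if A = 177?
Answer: -34667850/5471377393 ≈ -0.0063362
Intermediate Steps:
p(F) = -177 (p(F) = -1*177 = -177)
1/(p(134) + (K/(-1687) - 22961/(-20550))) = 1/(-177 + (-30467/(-1687) - 22961/(-20550))) = 1/(-177 + (-30467*(-1/1687) - 22961*(-1/20550))) = 1/(-177 + (30467/1687 + 22961/20550)) = 1/(-177 + 664832057/34667850) = 1/(-5471377393/34667850) = -34667850/5471377393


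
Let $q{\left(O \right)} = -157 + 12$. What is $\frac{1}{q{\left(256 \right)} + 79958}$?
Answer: $\frac{1}{79813} \approx 1.2529 \cdot 10^{-5}$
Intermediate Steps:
$q{\left(O \right)} = -145$
$\frac{1}{q{\left(256 \right)} + 79958} = \frac{1}{-145 + 79958} = \frac{1}{79813}$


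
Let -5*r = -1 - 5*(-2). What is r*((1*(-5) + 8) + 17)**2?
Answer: -720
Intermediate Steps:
r = -9/5 (r = -(-1 - 5*(-2))/5 = -(-1 + 10)/5 = -1/5*9 = -9/5 ≈ -1.8000)
r*((1*(-5) + 8) + 17)**2 = -9*((1*(-5) + 8) + 17)**2/5 = -9*((-5 + 8) + 17)**2/5 = -9*(3 + 17)**2/5 = -9/5*20**2 = -9/5*400 = -720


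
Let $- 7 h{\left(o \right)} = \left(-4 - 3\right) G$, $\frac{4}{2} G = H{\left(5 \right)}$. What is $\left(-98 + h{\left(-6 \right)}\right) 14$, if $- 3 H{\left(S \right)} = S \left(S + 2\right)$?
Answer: $- \frac{4361}{3} \approx -1453.7$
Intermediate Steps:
$H{\left(S \right)} = - \frac{S \left(2 + S\right)}{3}$ ($H{\left(S \right)} = - \frac{S \left(S + 2\right)}{3} = - \frac{S \left(2 + S\right)}{3}$)
$G = - \frac{35}{6}$ ($G = \frac{\left(- \frac{1}{3}\right) 5 \left(2 + 5\right)}{2} = \frac{\left(- \frac{1}{3}\right) 5 \cdot 7}{2} = \frac{1}{2} \left(- \frac{35}{3}\right) = - \frac{35}{6} \approx -5.8333$)
$h{\left(o \right)} = - \frac{35}{6}$ ($h{\left(o \right)} = - \frac{\left(-4 - 3\right) \left(- \frac{35}{6}\right)}{7} = - \frac{\left(-7\right) \left(- \frac{35}{6}\right)}{7} = \left(- \frac{1}{7}\right) \frac{245}{6} = - \frac{35}{6}$)
$\left(-98 + h{\left(-6 \right)}\right) 14 = \left(-98 - \frac{35}{6}\right) 14 = \left(- \frac{623}{6}\right) 14 = - \frac{4361}{3}$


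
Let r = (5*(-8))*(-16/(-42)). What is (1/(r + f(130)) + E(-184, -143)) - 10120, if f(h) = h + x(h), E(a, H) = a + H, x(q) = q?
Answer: -53697559/5140 ≈ -10447.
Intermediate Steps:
E(a, H) = H + a
f(h) = 2*h (f(h) = h + h = 2*h)
r = -320/21 (r = -(-640)*(-1)/42 = -40*8/21 = -320/21 ≈ -15.238)
(1/(r + f(130)) + E(-184, -143)) - 10120 = (1/(-320/21 + 2*130) + (-143 - 184)) - 10120 = (1/(-320/21 + 260) - 327) - 10120 = (1/(5140/21) - 327) - 10120 = (21/5140 - 327) - 10120 = -1680759/5140 - 10120 = -53697559/5140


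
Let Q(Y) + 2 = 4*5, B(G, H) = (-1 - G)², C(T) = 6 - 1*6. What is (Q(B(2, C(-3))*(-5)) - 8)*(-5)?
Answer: -50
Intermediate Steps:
C(T) = 0 (C(T) = 6 - 6 = 0)
Q(Y) = 18 (Q(Y) = -2 + 4*5 = -2 + 20 = 18)
(Q(B(2, C(-3))*(-5)) - 8)*(-5) = (18 - 8)*(-5) = 10*(-5) = -50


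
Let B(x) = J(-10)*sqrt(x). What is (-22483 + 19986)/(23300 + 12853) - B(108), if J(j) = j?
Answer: -2497/36153 + 60*sqrt(3) ≈ 103.85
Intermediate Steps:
B(x) = -10*sqrt(x)
(-22483 + 19986)/(23300 + 12853) - B(108) = (-22483 + 19986)/(23300 + 12853) - (-10)*sqrt(108) = -2497/36153 - (-10)*6*sqrt(3) = -2497*1/36153 - (-60)*sqrt(3) = -2497/36153 + 60*sqrt(3)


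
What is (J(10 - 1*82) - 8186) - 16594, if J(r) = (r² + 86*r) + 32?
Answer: -25756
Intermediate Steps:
J(r) = 32 + r² + 86*r
(J(10 - 1*82) - 8186) - 16594 = ((32 + (10 - 1*82)² + 86*(10 - 1*82)) - 8186) - 16594 = ((32 + (10 - 82)² + 86*(10 - 82)) - 8186) - 16594 = ((32 + (-72)² + 86*(-72)) - 8186) - 16594 = ((32 + 5184 - 6192) - 8186) - 16594 = (-976 - 8186) - 16594 = -9162 - 16594 = -25756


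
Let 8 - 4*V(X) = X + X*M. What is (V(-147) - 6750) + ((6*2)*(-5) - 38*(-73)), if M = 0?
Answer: -15989/4 ≈ -3997.3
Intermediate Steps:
V(X) = 2 - X/4 (V(X) = 2 - (X + X*0)/4 = 2 - (X + 0)/4 = 2 - X/4)
(V(-147) - 6750) + ((6*2)*(-5) - 38*(-73)) = ((2 - ¼*(-147)) - 6750) + ((6*2)*(-5) - 38*(-73)) = ((2 + 147/4) - 6750) + (12*(-5) + 2774) = (155/4 - 6750) + (-60 + 2774) = -26845/4 + 2714 = -15989/4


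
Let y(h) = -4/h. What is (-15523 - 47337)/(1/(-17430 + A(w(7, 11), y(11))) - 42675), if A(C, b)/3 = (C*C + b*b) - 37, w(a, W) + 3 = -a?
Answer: 32783265795/22256218099 ≈ 1.4730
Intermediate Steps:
w(a, W) = -3 - a
A(C, b) = -111 + 3*C**2 + 3*b**2 (A(C, b) = 3*((C*C + b*b) - 37) = 3*((C**2 + b**2) - 37) = 3*(-37 + C**2 + b**2) = -111 + 3*C**2 + 3*b**2)
(-15523 - 47337)/(1/(-17430 + A(w(7, 11), y(11))) - 42675) = (-15523 - 47337)/(1/(-17430 + (-111 + 3*(-3 - 1*7)**2 + 3*(-4/11)**2)) - 42675) = -62860/(1/(-17430 + (-111 + 3*(-3 - 7)**2 + 3*(-4*1/11)**2)) - 42675) = -62860/(1/(-17430 + (-111 + 3*(-10)**2 + 3*(-4/11)**2)) - 42675) = -62860/(1/(-17430 + (-111 + 3*100 + 3*(16/121))) - 42675) = -62860/(1/(-17430 + (-111 + 300 + 48/121)) - 42675) = -62860/(1/(-17430 + 22917/121) - 42675) = -62860/(1/(-2086113/121) - 42675) = -62860/(-121/2086113 - 42675) = -62860/(-89024872396/2086113) = -62860*(-2086113/89024872396) = 32783265795/22256218099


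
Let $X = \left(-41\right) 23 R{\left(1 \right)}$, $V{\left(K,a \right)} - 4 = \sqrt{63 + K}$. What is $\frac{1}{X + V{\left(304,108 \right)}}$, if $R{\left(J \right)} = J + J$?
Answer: $- \frac{1882}{3541557} - \frac{\sqrt{367}}{3541557} \approx -0.00053681$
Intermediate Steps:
$R{\left(J \right)} = 2 J$
$V{\left(K,a \right)} = 4 + \sqrt{63 + K}$
$X = -1886$ ($X = \left(-41\right) 23 \cdot 2 \cdot 1 = \left(-943\right) 2 = -1886$)
$\frac{1}{X + V{\left(304,108 \right)}} = \frac{1}{-1886 + \left(4 + \sqrt{63 + 304}\right)} = \frac{1}{-1886 + \left(4 + \sqrt{367}\right)} = \frac{1}{-1882 + \sqrt{367}}$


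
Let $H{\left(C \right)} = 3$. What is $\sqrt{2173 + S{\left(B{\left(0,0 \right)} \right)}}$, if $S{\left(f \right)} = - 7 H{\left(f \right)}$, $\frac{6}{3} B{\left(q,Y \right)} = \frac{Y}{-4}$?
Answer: $2 \sqrt{538} \approx 46.39$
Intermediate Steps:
$B{\left(q,Y \right)} = - \frac{Y}{8}$ ($B{\left(q,Y \right)} = \frac{Y \frac{1}{-4}}{2} = \frac{Y \left(- \frac{1}{4}\right)}{2} = \frac{\left(- \frac{1}{4}\right) Y}{2} = - \frac{Y}{8}$)
$S{\left(f \right)} = -21$ ($S{\left(f \right)} = \left(-7\right) 3 = -21$)
$\sqrt{2173 + S{\left(B{\left(0,0 \right)} \right)}} = \sqrt{2173 - 21} = \sqrt{2152} = 2 \sqrt{538}$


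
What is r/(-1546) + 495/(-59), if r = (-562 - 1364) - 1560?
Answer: -279798/45607 ≈ -6.1350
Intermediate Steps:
r = -3486 (r = -1926 - 1560 = -3486)
r/(-1546) + 495/(-59) = -3486/(-1546) + 495/(-59) = -3486*(-1/1546) + 495*(-1/59) = 1743/773 - 495/59 = -279798/45607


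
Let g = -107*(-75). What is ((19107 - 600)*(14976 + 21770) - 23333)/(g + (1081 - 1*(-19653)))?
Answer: 680034889/28759 ≈ 23646.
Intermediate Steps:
g = 8025
((19107 - 600)*(14976 + 21770) - 23333)/(g + (1081 - 1*(-19653))) = ((19107 - 600)*(14976 + 21770) - 23333)/(8025 + (1081 - 1*(-19653))) = (18507*36746 - 23333)/(8025 + (1081 + 19653)) = (680058222 - 23333)/(8025 + 20734) = 680034889/28759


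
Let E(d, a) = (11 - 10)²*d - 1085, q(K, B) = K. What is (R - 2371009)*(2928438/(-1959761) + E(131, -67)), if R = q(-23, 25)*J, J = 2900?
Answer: 4564708663950288/1959761 ≈ 2.3292e+9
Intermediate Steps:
R = -66700 (R = -23*2900 = -66700)
E(d, a) = -1085 + d (E(d, a) = 1²*d - 1085 = 1*d - 1085 = d - 1085 = -1085 + d)
(R - 2371009)*(2928438/(-1959761) + E(131, -67)) = (-66700 - 2371009)*(2928438/(-1959761) + (-1085 + 131)) = -2437709*(2928438*(-1/1959761) - 954) = -2437709*(-2928438/1959761 - 954) = -2437709*(-1872540432/1959761) = 4564708663950288/1959761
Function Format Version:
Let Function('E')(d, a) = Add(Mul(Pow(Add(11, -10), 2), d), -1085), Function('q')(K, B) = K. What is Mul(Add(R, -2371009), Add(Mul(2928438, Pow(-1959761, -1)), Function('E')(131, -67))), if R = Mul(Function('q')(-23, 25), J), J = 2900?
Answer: Rational(4564708663950288, 1959761) ≈ 2.3292e+9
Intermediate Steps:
R = -66700 (R = Mul(-23, 2900) = -66700)
Function('E')(d, a) = Add(-1085, d) (Function('E')(d, a) = Add(Mul(Pow(1, 2), d), -1085) = Add(Mul(1, d), -1085) = Add(d, -1085) = Add(-1085, d))
Mul(Add(R, -2371009), Add(Mul(2928438, Pow(-1959761, -1)), Function('E')(131, -67))) = Mul(Add(-66700, -2371009), Add(Mul(2928438, Pow(-1959761, -1)), Add(-1085, 131))) = Mul(-2437709, Add(Mul(2928438, Rational(-1, 1959761)), -954)) = Mul(-2437709, Add(Rational(-2928438, 1959761), -954)) = Mul(-2437709, Rational(-1872540432, 1959761)) = Rational(4564708663950288, 1959761)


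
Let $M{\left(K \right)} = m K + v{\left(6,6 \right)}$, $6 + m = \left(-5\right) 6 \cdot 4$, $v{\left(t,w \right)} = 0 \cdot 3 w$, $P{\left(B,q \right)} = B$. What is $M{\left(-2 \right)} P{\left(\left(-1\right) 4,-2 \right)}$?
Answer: $-1008$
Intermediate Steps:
$v{\left(t,w \right)} = 0$ ($v{\left(t,w \right)} = 0 w = 0$)
$m = -126$ ($m = -6 + \left(-5\right) 6 \cdot 4 = -6 - 120 = -126$)
$M{\left(K \right)} = - 126 K$ ($M{\left(K \right)} = - 126 K + 0 = - 126 K$)
$M{\left(-2 \right)} P{\left(\left(-1\right) 4,-2 \right)} = \left(-126\right) \left(-2\right) \left(\left(-1\right) 4\right) = 252 \left(-4\right) = -1008$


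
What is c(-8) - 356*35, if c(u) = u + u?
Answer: -12476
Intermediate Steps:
c(u) = 2*u
c(-8) - 356*35 = 2*(-8) - 356*35 = -16 - 12460 = -12476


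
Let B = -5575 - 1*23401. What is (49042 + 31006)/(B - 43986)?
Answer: -40024/36481 ≈ -1.0971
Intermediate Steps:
B = -28976 (B = -5575 - 23401 = -28976)
(49042 + 31006)/(B - 43986) = (49042 + 31006)/(-28976 - 43986) = 80048/(-72962) = 80048*(-1/72962) = -40024/36481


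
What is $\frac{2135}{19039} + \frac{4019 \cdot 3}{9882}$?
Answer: $\frac{83550431}{62714466} \approx 1.3322$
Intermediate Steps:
$\frac{2135}{19039} + \frac{4019 \cdot 3}{9882} = 2135 \cdot \frac{1}{19039} + 12057 \cdot \frac{1}{9882} = \frac{2135}{19039} + \frac{4019}{3294} = \frac{83550431}{62714466}$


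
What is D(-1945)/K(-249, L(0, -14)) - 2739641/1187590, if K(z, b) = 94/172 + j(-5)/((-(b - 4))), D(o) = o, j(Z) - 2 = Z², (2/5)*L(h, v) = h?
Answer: -80146921611/298085090 ≈ -268.87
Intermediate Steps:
L(h, v) = 5*h/2
j(Z) = 2 + Z²
K(z, b) = 47/86 + 27/(4 - b) (K(z, b) = 94/172 + (2 + (-5)²)/((-(b - 4))) = 94*(1/172) + (2 + 25)/((-(-4 + b))) = 47/86 + 27/(4 - b))
D(-1945)/K(-249, L(0, -14)) - 2739641/1187590 = -1945*86*(-4 + (5/2)*0)/(-2510 + 47*((5/2)*0)) - 2739641/1187590 = -1945*86*(-4 + 0)/(-2510 + 47*0) - 2739641*1/1187590 = -1945*(-344/(-2510 + 0)) - 2739641/1187590 = -1945/((1/86)*(-¼)*(-2510)) - 2739641/1187590 = -1945/1255/172 - 2739641/1187590 = -1945*172/1255 - 2739641/1187590 = -66908/251 - 2739641/1187590 = -80146921611/298085090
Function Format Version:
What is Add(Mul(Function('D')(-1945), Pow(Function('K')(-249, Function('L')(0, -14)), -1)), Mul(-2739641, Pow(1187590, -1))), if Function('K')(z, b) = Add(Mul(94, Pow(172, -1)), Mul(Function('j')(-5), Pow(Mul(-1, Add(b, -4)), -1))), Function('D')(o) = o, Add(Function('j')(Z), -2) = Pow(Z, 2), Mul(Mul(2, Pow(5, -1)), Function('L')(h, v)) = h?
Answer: Rational(-80146921611, 298085090) ≈ -268.87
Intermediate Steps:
Function('L')(h, v) = Mul(Rational(5, 2), h)
Function('j')(Z) = Add(2, Pow(Z, 2))
Function('K')(z, b) = Add(Rational(47, 86), Mul(27, Pow(Add(4, Mul(-1, b)), -1))) (Function('K')(z, b) = Add(Mul(94, Pow(172, -1)), Mul(Add(2, Pow(-5, 2)), Pow(Mul(-1, Add(b, -4)), -1))) = Add(Mul(94, Rational(1, 172)), Mul(Add(2, 25), Pow(Mul(-1, Add(-4, b)), -1))) = Add(Rational(47, 86), Mul(27, Pow(Add(4, Mul(-1, b)), -1))))
Add(Mul(Function('D')(-1945), Pow(Function('K')(-249, Function('L')(0, -14)), -1)), Mul(-2739641, Pow(1187590, -1))) = Add(Mul(-1945, Pow(Mul(Rational(1, 86), Pow(Add(-4, Mul(Rational(5, 2), 0)), -1), Add(-2510, Mul(47, Mul(Rational(5, 2), 0)))), -1)), Mul(-2739641, Pow(1187590, -1))) = Add(Mul(-1945, Pow(Mul(Rational(1, 86), Pow(Add(-4, 0), -1), Add(-2510, Mul(47, 0))), -1)), Mul(-2739641, Rational(1, 1187590))) = Add(Mul(-1945, Pow(Mul(Rational(1, 86), Pow(-4, -1), Add(-2510, 0)), -1)), Rational(-2739641, 1187590)) = Add(Mul(-1945, Pow(Mul(Rational(1, 86), Rational(-1, 4), -2510), -1)), Rational(-2739641, 1187590)) = Add(Mul(-1945, Pow(Rational(1255, 172), -1)), Rational(-2739641, 1187590)) = Add(Mul(-1945, Rational(172, 1255)), Rational(-2739641, 1187590)) = Add(Rational(-66908, 251), Rational(-2739641, 1187590)) = Rational(-80146921611, 298085090)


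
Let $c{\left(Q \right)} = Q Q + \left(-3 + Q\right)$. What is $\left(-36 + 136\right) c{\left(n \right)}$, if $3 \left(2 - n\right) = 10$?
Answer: $- \frac{2300}{9} \approx -255.56$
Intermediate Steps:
$n = - \frac{4}{3}$ ($n = 2 - \frac{10}{3} = - \frac{4}{3} \approx -1.3333$)
$c{\left(Q \right)} = -3 + Q + Q^{2}$ ($c{\left(Q \right)} = Q^{2} + \left(-3 + Q\right) = -3 + Q + Q^{2}$)
$\left(-36 + 136\right) c{\left(n \right)} = \left(-36 + 136\right) \left(-3 - \frac{4}{3} + \left(- \frac{4}{3}\right)^{2}\right) = 100 \left(-3 - \frac{4}{3} + \frac{16}{9}\right) = 100 \left(- \frac{23}{9}\right) = - \frac{2300}{9}$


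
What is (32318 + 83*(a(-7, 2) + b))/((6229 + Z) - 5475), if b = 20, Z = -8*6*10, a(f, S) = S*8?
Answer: 17653/137 ≈ 128.85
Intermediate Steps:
a(f, S) = 8*S
Z = -480 (Z = -48*10 = -480)
(32318 + 83*(a(-7, 2) + b))/((6229 + Z) - 5475) = (32318 + 83*(8*2 + 20))/((6229 - 480) - 5475) = (32318 + 83*(16 + 20))/(5749 - 5475) = (32318 + 83*36)/274 = (32318 + 2988)*(1/274) = 35306*(1/274) = 17653/137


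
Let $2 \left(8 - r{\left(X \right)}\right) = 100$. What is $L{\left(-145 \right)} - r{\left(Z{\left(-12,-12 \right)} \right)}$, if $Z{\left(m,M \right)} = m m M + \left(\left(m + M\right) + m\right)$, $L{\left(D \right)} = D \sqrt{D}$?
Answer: $42 - 145 i \sqrt{145} \approx 42.0 - 1746.0 i$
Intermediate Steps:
$L{\left(D \right)} = D^{\frac{3}{2}}$
$Z{\left(m,M \right)} = M + 2 m + M m^{2}$ ($Z{\left(m,M \right)} = m^{2} M + \left(\left(M + m\right) + m\right) = M m^{2} + \left(M + 2 m\right) = M + 2 m + M m^{2}$)
$r{\left(X \right)} = -42$ ($r{\left(X \right)} = 8 - 50 = -42$)
$L{\left(-145 \right)} - r{\left(Z{\left(-12,-12 \right)} \right)} = \left(-145\right)^{\frac{3}{2}} - -42 = - 145 i \sqrt{145} + 42 = 42 - 145 i \sqrt{145}$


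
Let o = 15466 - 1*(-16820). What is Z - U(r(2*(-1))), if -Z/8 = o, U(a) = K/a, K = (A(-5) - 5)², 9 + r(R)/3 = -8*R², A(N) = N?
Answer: -31769324/123 ≈ -2.5829e+5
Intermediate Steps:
r(R) = -27 - 24*R² (r(R) = -27 + 3*(-8*R²) = -27 - 24*R²)
K = 100 (K = (-5 - 5)² = (-10)² = 100)
U(a) = 100/a
o = 32286 (o = 15466 + 16820 = 32286)
Z = -258288 (Z = -8*32286 = -258288)
Z - U(r(2*(-1))) = -258288 - 100/(-27 - 24*(2*(-1))²) = -258288 - 100/(-27 - 24*(-2)²) = -258288 - 100/(-27 - 24*4) = -258288 - 100/(-27 - 96) = -258288 - 100/(-123) = -258288 - 100*(-1)/123 = -258288 - 1*(-100/123) = -258288 + 100/123 = -31769324/123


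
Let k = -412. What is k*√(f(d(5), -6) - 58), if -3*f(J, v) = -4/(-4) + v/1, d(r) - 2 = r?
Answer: -5356*I*√3/3 ≈ -3092.3*I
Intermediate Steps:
d(r) = 2 + r
f(J, v) = -⅓ - v/3 (f(J, v) = -(-4/(-4) + v/1)/3 = -(-4*(-¼) + v*1)/3 = -(1 + v)/3 = -⅓ - v/3)
k*√(f(d(5), -6) - 58) = -412*√((-⅓ - ⅓*(-6)) - 58) = -412*√((-⅓ + 2) - 58) = -412*√(5/3 - 58) = -5356*I*√3/3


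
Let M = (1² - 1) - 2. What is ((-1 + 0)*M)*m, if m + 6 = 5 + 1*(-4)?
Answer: -10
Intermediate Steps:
m = -5 (m = -6 + (5 + 1*(-4)) = -6 + (5 - 4) = -6 + 1 = -5)
M = -2 (M = (1 - 1) - 2 = 0 - 2 = -2)
((-1 + 0)*M)*m = ((-1 + 0)*(-2))*(-5) = -1*(-2)*(-5) = 2*(-5) = -10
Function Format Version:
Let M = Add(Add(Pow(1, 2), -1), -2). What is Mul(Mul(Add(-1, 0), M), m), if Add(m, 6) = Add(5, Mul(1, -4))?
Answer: -10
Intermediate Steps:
m = -5 (m = Add(-6, Add(5, Mul(1, -4))) = Add(-6, Add(5, -4)) = Add(-6, 1) = -5)
M = -2 (M = Add(Add(1, -1), -2) = Add(0, -2) = -2)
Mul(Mul(Add(-1, 0), M), m) = Mul(Mul(Add(-1, 0), -2), -5) = Mul(Mul(-1, -2), -5) = Mul(2, -5) = -10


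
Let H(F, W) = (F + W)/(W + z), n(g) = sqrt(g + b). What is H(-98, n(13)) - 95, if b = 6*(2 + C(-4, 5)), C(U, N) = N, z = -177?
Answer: -2953739/31274 - 79*sqrt(55)/31274 ≈ -94.466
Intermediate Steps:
b = 42 (b = 6*(2 + 5) = 6*7 = 42)
n(g) = sqrt(42 + g) (n(g) = sqrt(g + 42) = sqrt(42 + g))
H(F, W) = (F + W)/(-177 + W) (H(F, W) = (F + W)/(W - 177) = (F + W)/(-177 + W))
H(-98, n(13)) - 95 = (-98 + sqrt(42 + 13))/(-177 + sqrt(42 + 13)) - 95 = (-98 + sqrt(55))/(-177 + sqrt(55)) - 95 = -95 + (-98 + sqrt(55))/(-177 + sqrt(55))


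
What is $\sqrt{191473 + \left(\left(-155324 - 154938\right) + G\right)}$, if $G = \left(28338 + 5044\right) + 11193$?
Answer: $3 i \sqrt{8246} \approx 272.42 i$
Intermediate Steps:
$G = 44575$ ($G = 33382 + 11193 = 44575$)
$\sqrt{191473 + \left(\left(-155324 - 154938\right) + G\right)} = \sqrt{191473 + \left(\left(-155324 - 154938\right) + 44575\right)} = \sqrt{191473 + \left(-310262 + 44575\right)} = \sqrt{191473 - 265687} = \sqrt{-74214} = 3 i \sqrt{8246}$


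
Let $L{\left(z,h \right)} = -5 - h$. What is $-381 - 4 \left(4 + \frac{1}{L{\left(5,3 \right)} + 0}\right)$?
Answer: $- \frac{793}{2} \approx -396.5$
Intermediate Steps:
$-381 - 4 \left(4 + \frac{1}{L{\left(5,3 \right)} + 0}\right) = -381 - 4 \left(4 + \frac{1}{\left(-5 - 3\right) + 0}\right) = -381 - 4 \left(4 + \frac{1}{-8 + 0}\right) = -381 - 4 \left(4 + \frac{1}{-8}\right) = -381 - 4 \left(4 - \frac{1}{8}\right) = -381 - \frac{31}{2} = - \frac{793}{2}$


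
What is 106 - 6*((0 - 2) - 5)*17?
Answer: 820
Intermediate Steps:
106 - 6*((0 - 2) - 5)*17 = 106 - 6*(-2 - 5)*17 = 106 - 6*(-7)*17 = 106 + 42*17 = 106 + 714 = 820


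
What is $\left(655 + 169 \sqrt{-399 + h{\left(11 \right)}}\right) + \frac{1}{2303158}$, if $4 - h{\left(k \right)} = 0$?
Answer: $\frac{1508568491}{2303158} + 169 i \sqrt{395} \approx 655.0 + 3358.8 i$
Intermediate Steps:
$h{\left(k \right)} = 4$ ($h{\left(k \right)} = 4 - 0 = 4 + 0 = 4$)
$\left(655 + 169 \sqrt{-399 + h{\left(11 \right)}}\right) + \frac{1}{2303158} = \left(655 + 169 \sqrt{-399 + 4}\right) + \frac{1}{2303158} = \left(655 + 169 \sqrt{-395}\right) + \frac{1}{2303158} = \left(655 + 169 i \sqrt{395}\right) + \frac{1}{2303158} = \frac{1508568491}{2303158} + 169 i \sqrt{395}$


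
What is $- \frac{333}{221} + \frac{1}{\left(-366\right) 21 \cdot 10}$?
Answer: $- \frac{25594601}{16986060} \approx -1.5068$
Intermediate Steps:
$- \frac{333}{221} + \frac{1}{\left(-366\right) 21 \cdot 10} = \left(-333\right) \frac{1}{221} - \frac{1}{366 \cdot 210} = - \frac{333}{221} - \frac{1}{76860} = - \frac{25594601}{16986060}$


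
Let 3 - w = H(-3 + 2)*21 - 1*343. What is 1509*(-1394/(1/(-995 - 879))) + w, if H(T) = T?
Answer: 3942045571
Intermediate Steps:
w = 367 (w = 3 - ((-3 + 2)*21 - 1*343) = 3 - (-1*21 - 343) = 3 - (-21 - 343) = 3 - 1*(-364) = 3 + 364 = 367)
1509*(-1394/(1/(-995 - 879))) + w = 1509*(-1394/(1/(-995 - 879))) + 367 = 1509*(-1394/(1/(-1874))) + 367 = 1509*(-1394/(-1/1874)) + 367 = 1509*(-1394*(-1874)) + 367 = 1509*2612356 + 367 = 3942045204 + 367 = 3942045571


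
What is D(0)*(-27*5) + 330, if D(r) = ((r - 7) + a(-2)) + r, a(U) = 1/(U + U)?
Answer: 5235/4 ≈ 1308.8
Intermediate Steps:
a(U) = 1/(2*U)
D(r) = -29/4 + 2*r (D(r) = ((r - 7) + (1/2)/(-2)) + r = ((-7 + r) + (1/2)*(-1/2)) + r = ((-7 + r) - 1/4) + r = (-29/4 + r) + r = -29/4 + 2*r)
D(0)*(-27*5) + 330 = (-29/4 + 2*0)*(-27*5) + 330 = (-29/4 + 0)*(-135) + 330 = -29/4*(-135) + 330 = 3915/4 + 330 = 5235/4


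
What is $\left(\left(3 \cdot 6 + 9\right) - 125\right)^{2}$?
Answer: $9604$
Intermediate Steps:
$\left(\left(3 \cdot 6 + 9\right) - 125\right)^{2} = \left(\left(18 + 9\right) - 125\right)^{2} = \left(27 - 125\right)^{2} = \left(-98\right)^{2} = 9604$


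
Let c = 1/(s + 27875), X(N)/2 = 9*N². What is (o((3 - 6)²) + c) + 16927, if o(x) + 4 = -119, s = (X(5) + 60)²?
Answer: 4839131901/287975 ≈ 16804.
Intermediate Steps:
X(N) = 18*N² (X(N) = 2*(9*N²) = 18*N²)
s = 260100 (s = (18*5² + 60)² = (18*25 + 60)² = (450 + 60)² = 510² = 260100)
o(x) = -123 (o(x) = -4 - 119 = -123)
c = 1/287975 (c = 1/(260100 + 27875) = 1/287975 ≈ 3.4725e-6)
(o((3 - 6)²) + c) + 16927 = (-123 + 1/287975) + 16927 = -35420924/287975 + 16927 = 4839131901/287975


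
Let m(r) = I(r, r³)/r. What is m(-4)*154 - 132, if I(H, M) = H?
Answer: 22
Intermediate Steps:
m(r) = 1 (m(r) = r/r = 1)
m(-4)*154 - 132 = 1*154 - 132 = 154 - 132 = 22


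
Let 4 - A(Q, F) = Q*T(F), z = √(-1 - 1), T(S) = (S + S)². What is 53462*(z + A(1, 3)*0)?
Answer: 53462*I*√2 ≈ 75607.0*I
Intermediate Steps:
T(S) = 4*S² (T(S) = (2*S)² = 4*S²)
z = I*√2 (z = √(-2) = I*√2 ≈ 1.4142*I)
A(Q, F) = 4 - 4*Q*F² (A(Q, F) = 4 - Q*4*F² = 4 - 4*Q*F²)
53462*(z + A(1, 3)*0) = 53462*(I*√2 + (4 - 4*1*3²)*0) = 53462*(I*√2 + (4 - 4*1*9)*0) = 53462*(I*√2 + (4 - 36)*0) = 53462*(I*√2 - 32*0) = 53462*(I*√2 + 0) = 53462*(I*√2) = 53462*I*√2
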